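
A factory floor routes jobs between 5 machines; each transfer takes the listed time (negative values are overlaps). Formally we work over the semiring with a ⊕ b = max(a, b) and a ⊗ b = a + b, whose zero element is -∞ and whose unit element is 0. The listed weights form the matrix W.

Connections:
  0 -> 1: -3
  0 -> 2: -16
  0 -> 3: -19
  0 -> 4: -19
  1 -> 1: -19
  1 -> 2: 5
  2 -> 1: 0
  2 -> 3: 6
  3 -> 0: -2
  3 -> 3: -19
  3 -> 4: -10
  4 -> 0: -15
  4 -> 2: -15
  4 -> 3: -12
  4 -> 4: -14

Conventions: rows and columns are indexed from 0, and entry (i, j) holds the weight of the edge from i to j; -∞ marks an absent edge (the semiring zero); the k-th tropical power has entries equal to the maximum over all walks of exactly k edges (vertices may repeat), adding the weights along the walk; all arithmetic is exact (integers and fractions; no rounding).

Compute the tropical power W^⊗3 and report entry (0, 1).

W^⊗2:
  [-21, -16, 2, -10, -29]
  [-∞, 5, -14, 11, -∞]
  [4, -19, 5, -13, -4]
  [-21, -5, -18, -21, -21]
  [-14, -15, -29, -9, -22]
W^⊗3:
  [-12, 2, -11, 8, -20]
  [9, -14, 10, -8, 1]
  [-15, 5, -12, 11, -15]
  [-23, -18, 0, -12, -31]
  [-11, -17, -10, -23, -19]
Key observation: the optimum is the walk 0->1->2->1, with weight (-3) + 5 + 0 = 2.
Optimal value attained by: walk 0->1->2->1.
Answer: (W^⊗3)[0][1] = 2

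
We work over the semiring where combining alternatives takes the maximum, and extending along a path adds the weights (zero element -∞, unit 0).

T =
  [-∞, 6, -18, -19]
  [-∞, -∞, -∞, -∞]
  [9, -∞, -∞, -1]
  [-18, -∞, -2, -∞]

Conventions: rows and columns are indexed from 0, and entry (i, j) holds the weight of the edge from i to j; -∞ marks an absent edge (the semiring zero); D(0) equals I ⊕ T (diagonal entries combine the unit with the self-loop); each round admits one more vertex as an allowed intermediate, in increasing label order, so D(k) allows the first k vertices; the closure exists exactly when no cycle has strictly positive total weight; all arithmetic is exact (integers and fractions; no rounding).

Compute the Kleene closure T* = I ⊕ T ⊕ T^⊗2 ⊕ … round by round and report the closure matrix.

D(0):
  [0, 6, -18, -19]
  [-∞, 0, -∞, -∞]
  [9, -∞, 0, -1]
  [-18, -∞, -2, 0]
D(1):
  [0, 6, -18, -19]
  [-∞, 0, -∞, -∞]
  [9, 15, 0, -1]
  [-18, -12, -2, 0]
D(2):
  [0, 6, -18, -19]
  [-∞, 0, -∞, -∞]
  [9, 15, 0, -1]
  [-18, -12, -2, 0]
D(3):
  [0, 6, -18, -19]
  [-∞, 0, -∞, -∞]
  [9, 15, 0, -1]
  [7, 13, -2, 0]
D(4):
  [0, 6, -18, -19]
  [-∞, 0, -∞, -∞]
  [9, 15, 0, -1]
  [7, 13, -2, 0]
Answer: T* = [[0, 6, -18, -19], [-∞, 0, -∞, -∞], [9, 15, 0, -1], [7, 13, -2, 0]]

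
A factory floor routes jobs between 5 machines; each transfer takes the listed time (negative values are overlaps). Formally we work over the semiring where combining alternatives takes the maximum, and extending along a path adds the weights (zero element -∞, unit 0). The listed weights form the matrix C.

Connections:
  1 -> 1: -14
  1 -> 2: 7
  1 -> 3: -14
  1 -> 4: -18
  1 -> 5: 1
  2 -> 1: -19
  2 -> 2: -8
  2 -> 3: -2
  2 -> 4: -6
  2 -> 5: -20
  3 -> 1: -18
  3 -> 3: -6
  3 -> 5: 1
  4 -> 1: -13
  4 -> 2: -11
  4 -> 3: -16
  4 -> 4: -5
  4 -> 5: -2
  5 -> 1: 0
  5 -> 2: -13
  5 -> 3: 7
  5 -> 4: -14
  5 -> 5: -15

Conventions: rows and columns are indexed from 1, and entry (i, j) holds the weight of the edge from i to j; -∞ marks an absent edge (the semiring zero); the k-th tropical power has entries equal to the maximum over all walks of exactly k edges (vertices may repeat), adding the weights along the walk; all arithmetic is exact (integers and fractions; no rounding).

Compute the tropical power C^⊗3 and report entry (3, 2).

C^⊗2:
  [1, -1, 8, 1, -13]
  [-19, -12, -8, -11, -1]
  [1, -11, 8, -13, -5]
  [-2, -6, 5, -10, -7]
  [-11, 7, 1, -18, 8]
C^⊗3:
  [-10, 8, 2, -4, 9]
  [-1, -12, 6, -15, -7]
  [-5, 8, 2, -17, 9]
  [-7, 5, 0, -12, 6]
  [8, -1, 15, 1, 2]
Key observation: the optimum is the walk 3->5->1->2, with weight 1 + 0 + 7 = 8.
Optimal value attained by: walk 3->5->1->2.
Answer: (C^⊗3)[3][2] = 8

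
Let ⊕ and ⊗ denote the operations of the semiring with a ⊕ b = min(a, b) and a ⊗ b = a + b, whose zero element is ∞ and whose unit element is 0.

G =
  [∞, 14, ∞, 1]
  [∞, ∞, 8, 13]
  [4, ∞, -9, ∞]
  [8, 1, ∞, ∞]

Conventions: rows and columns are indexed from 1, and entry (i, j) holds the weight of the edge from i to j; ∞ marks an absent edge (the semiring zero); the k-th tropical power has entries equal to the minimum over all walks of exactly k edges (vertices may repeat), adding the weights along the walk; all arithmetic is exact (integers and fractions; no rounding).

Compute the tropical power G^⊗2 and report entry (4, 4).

G^⊗2:
  [9, 2, 22, 27]
  [12, 14, -1, ∞]
  [-5, 18, -18, 5]
  [∞, 22, 9, 9]
Key observation: the optimum is the walk 4->1->4, with weight 8 + 1 = 9.
Optimal value attained by: walk 4->1->4.
Answer: (G^⊗2)[4][4] = 9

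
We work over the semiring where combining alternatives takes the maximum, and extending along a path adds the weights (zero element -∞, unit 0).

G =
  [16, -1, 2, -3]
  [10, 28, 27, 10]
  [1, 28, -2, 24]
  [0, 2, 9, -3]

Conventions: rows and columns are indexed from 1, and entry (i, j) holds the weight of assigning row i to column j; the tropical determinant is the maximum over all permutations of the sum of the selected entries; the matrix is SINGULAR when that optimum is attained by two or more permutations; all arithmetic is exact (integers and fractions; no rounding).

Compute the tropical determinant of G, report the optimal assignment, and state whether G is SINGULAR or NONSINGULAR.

σ = (1, 2, 3, 4): 16 + 28 + (-2) + (-3) = 39
σ = (1, 2, 4, 3): 16 + 28 + 24 + 9 = 77
σ = (1, 3, 2, 4): 16 + 27 + 28 + (-3) = 68
σ = (1, 3, 4, 2): 16 + 27 + 24 + 2 = 69
σ = (1, 4, 2, 3): 16 + 10 + 28 + 9 = 63
σ = (1, 4, 3, 2): 16 + 10 + (-2) + 2 = 26
σ = (2, 1, 3, 4): (-1) + 10 + (-2) + (-3) = 4
σ = (2, 1, 4, 3): (-1) + 10 + 24 + 9 = 42
σ = (2, 3, 1, 4): (-1) + 27 + 1 + (-3) = 24
σ = (2, 3, 4, 1): (-1) + 27 + 24 + 0 = 50
σ = (2, 4, 1, 3): (-1) + 10 + 1 + 9 = 19
σ = (2, 4, 3, 1): (-1) + 10 + (-2) + 0 = 7
σ = (3, 1, 2, 4): 2 + 10 + 28 + (-3) = 37
σ = (3, 1, 4, 2): 2 + 10 + 24 + 2 = 38
σ = (3, 2, 1, 4): 2 + 28 + 1 + (-3) = 28
σ = (3, 2, 4, 1): 2 + 28 + 24 + 0 = 54
σ = (3, 4, 1, 2): 2 + 10 + 1 + 2 = 15
σ = (3, 4, 2, 1): 2 + 10 + 28 + 0 = 40
σ = (4, 1, 2, 3): (-3) + 10 + 28 + 9 = 44
σ = (4, 1, 3, 2): (-3) + 10 + (-2) + 2 = 7
σ = (4, 2, 1, 3): (-3) + 28 + 1 + 9 = 35
σ = (4, 2, 3, 1): (-3) + 28 + (-2) + 0 = 23
σ = (4, 3, 1, 2): (-3) + 27 + 1 + 2 = 27
σ = (4, 3, 2, 1): (-3) + 27 + 28 + 0 = 52
Optimal value attained by: σ = (1, 2, 4, 3).
Answer: det⊕(G) = 77; verdict: NONSINGULAR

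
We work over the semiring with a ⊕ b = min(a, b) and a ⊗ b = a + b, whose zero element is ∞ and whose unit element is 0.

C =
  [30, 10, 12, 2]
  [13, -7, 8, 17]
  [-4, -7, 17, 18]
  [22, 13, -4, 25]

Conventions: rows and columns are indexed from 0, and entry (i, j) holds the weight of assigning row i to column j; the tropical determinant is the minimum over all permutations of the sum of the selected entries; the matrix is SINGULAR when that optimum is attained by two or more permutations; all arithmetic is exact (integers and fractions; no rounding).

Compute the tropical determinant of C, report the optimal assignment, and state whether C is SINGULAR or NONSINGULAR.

σ = (0, 1, 2, 3): 30 + (-7) + 17 + 25 = 65
σ = (0, 1, 3, 2): 30 + (-7) + 18 + (-4) = 37
σ = (0, 2, 1, 3): 30 + 8 + (-7) + 25 = 56
σ = (0, 2, 3, 1): 30 + 8 + 18 + 13 = 69
σ = (0, 3, 1, 2): 30 + 17 + (-7) + (-4) = 36
σ = (0, 3, 2, 1): 30 + 17 + 17 + 13 = 77
σ = (1, 0, 2, 3): 10 + 13 + 17 + 25 = 65
σ = (1, 0, 3, 2): 10 + 13 + 18 + (-4) = 37
σ = (1, 2, 0, 3): 10 + 8 + (-4) + 25 = 39
σ = (1, 2, 3, 0): 10 + 8 + 18 + 22 = 58
σ = (1, 3, 0, 2): 10 + 17 + (-4) + (-4) = 19
σ = (1, 3, 2, 0): 10 + 17 + 17 + 22 = 66
σ = (2, 0, 1, 3): 12 + 13 + (-7) + 25 = 43
σ = (2, 0, 3, 1): 12 + 13 + 18 + 13 = 56
σ = (2, 1, 0, 3): 12 + (-7) + (-4) + 25 = 26
σ = (2, 1, 3, 0): 12 + (-7) + 18 + 22 = 45
σ = (2, 3, 0, 1): 12 + 17 + (-4) + 13 = 38
σ = (2, 3, 1, 0): 12 + 17 + (-7) + 22 = 44
σ = (3, 0, 1, 2): 2 + 13 + (-7) + (-4) = 4
σ = (3, 0, 2, 1): 2 + 13 + 17 + 13 = 45
σ = (3, 1, 0, 2): 2 + (-7) + (-4) + (-4) = -13
σ = (3, 1, 2, 0): 2 + (-7) + 17 + 22 = 34
σ = (3, 2, 0, 1): 2 + 8 + (-4) + 13 = 19
σ = (3, 2, 1, 0): 2 + 8 + (-7) + 22 = 25
Optimal value attained by: σ = (3, 1, 0, 2).
Answer: det⊕(C) = -13; verdict: NONSINGULAR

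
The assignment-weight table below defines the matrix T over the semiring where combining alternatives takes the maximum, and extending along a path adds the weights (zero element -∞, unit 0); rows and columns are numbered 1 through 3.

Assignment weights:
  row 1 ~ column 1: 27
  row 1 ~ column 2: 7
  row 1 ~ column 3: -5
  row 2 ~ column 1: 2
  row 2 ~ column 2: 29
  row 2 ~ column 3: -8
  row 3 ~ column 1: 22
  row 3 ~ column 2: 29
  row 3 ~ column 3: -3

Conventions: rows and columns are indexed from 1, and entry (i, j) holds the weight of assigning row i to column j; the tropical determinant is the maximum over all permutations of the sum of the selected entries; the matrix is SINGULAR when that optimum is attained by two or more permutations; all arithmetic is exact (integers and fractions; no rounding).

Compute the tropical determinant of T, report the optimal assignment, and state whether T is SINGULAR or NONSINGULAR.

σ = (1, 2, 3): 27 + 29 + (-3) = 53
σ = (1, 3, 2): 27 + (-8) + 29 = 48
σ = (2, 1, 3): 7 + 2 + (-3) = 6
σ = (2, 3, 1): 7 + (-8) + 22 = 21
σ = (3, 1, 2): (-5) + 2 + 29 = 26
σ = (3, 2, 1): (-5) + 29 + 22 = 46
Optimal value attained by: σ = (1, 2, 3).
Answer: det⊕(T) = 53; verdict: NONSINGULAR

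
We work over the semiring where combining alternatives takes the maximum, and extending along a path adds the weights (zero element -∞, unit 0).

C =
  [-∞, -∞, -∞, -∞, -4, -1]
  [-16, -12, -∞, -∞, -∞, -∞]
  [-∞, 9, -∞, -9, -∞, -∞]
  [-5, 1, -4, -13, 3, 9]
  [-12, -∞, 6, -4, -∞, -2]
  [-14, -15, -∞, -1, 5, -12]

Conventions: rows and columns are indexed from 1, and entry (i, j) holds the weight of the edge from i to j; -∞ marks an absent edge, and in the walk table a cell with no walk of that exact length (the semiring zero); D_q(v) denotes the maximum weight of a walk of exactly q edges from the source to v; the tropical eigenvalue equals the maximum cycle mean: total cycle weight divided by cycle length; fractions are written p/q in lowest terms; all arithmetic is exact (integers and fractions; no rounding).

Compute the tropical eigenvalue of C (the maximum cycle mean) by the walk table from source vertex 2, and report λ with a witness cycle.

q=0: [-∞, 0, -∞, -∞, -∞, -∞]
q=1: [-16, -12, -∞, -∞, -∞, -∞]
q=2: [-28, -24, -∞, -∞, -20, -17]
q=3: [-31, -32, -14, -18, -12, -22]
q=4: [-23, -5, -6, -16, -15, -9]
q=5: [-21, 3, -9, -10, -4, -7]
q=6: [-13, 0, 2, -8, -2, -1]
Optimal cycle mean attained by: cycle 4->6->4, total 9 + (-1), length 2.
Answer: λ = 4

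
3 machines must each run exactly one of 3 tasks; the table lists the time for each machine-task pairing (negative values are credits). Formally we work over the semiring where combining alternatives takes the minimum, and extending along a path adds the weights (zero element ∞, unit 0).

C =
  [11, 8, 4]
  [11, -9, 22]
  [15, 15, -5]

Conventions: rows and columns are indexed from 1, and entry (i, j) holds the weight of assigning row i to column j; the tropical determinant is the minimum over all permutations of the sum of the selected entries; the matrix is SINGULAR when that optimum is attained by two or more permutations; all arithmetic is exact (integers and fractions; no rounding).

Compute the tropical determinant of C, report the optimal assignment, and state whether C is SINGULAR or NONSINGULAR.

σ = (1, 2, 3): 11 + (-9) + (-5) = -3
σ = (1, 3, 2): 11 + 22 + 15 = 48
σ = (2, 1, 3): 8 + 11 + (-5) = 14
σ = (2, 3, 1): 8 + 22 + 15 = 45
σ = (3, 1, 2): 4 + 11 + 15 = 30
σ = (3, 2, 1): 4 + (-9) + 15 = 10
Optimal value attained by: σ = (1, 2, 3).
Answer: det⊕(C) = -3; verdict: NONSINGULAR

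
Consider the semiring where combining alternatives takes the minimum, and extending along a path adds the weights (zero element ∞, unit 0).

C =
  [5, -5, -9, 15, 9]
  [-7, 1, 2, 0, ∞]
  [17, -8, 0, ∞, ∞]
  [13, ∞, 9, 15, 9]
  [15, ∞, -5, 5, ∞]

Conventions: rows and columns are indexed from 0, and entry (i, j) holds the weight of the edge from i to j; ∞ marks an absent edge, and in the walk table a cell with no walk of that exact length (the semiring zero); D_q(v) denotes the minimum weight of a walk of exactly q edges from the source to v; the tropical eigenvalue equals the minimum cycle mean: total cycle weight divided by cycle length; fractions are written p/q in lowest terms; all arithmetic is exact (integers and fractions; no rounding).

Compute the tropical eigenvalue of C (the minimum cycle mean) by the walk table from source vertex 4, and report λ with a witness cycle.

q=0: [∞, ∞, ∞, ∞, 0]
q=1: [15, ∞, -5, 5, ∞]
q=2: [12, -13, -5, 20, 14]
q=3: [-20, -13, -11, -13, 21]
q=4: [-20, -25, -29, -13, -11]
q=5: [-32, -37, -29, -25, -11]
Optimal cycle mean attained by: cycle 0->2->1->0, total (-9) + (-8) + (-7), length 3.
Answer: λ = -8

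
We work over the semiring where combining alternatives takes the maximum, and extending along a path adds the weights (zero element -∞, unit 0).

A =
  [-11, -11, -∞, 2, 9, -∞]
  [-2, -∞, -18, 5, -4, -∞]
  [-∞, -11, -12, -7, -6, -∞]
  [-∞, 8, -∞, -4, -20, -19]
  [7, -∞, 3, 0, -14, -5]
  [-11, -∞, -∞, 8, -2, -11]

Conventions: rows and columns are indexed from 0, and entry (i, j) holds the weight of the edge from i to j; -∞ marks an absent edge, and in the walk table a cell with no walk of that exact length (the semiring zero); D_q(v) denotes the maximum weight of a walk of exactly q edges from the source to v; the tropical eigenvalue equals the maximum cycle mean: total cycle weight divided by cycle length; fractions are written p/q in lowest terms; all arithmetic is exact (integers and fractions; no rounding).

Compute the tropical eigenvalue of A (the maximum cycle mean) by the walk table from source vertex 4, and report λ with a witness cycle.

q=0: [-∞, -∞, -∞, -∞, 0, -∞]
q=1: [7, -∞, 3, 0, -14, -5]
q=2: [-4, 8, -9, 9, 16, -16]
q=3: [23, 17, 19, 16, 5, 11]
q=4: [15, 24, 8, 25, 32, 0]
q=5: [39, 33, 35, 32, 24, 27]
q=6: [31, 40, 27, 41, 48, 19]
Optimal cycle mean attained by: cycle 0->4->0, total 9 + 7, length 2.
Answer: λ = 8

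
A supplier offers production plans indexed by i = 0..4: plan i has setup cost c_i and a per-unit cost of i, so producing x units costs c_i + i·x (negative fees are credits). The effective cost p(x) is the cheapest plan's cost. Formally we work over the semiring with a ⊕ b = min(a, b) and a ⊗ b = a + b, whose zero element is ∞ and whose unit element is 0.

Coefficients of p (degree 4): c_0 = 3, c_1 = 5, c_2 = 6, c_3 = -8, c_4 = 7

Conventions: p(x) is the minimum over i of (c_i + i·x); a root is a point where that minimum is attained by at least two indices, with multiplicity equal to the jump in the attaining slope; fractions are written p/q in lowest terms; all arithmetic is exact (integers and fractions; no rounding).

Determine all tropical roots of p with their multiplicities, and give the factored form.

hull edge (i=0, c=3) to (i=3, c=-8): slope -11/3, span 3
hull edge (i=3, c=-8) to (i=4, c=7): slope 15, span 1
Factored form: p(x) = 7 ⊗ (x ⊕ (-15)) ⊗ (x ⊕ 11/3) ⊗ (x ⊕ 11/3) ⊗ (x ⊕ 11/3)
Answer: roots = -15 (mult 1), 11/3 (mult 3)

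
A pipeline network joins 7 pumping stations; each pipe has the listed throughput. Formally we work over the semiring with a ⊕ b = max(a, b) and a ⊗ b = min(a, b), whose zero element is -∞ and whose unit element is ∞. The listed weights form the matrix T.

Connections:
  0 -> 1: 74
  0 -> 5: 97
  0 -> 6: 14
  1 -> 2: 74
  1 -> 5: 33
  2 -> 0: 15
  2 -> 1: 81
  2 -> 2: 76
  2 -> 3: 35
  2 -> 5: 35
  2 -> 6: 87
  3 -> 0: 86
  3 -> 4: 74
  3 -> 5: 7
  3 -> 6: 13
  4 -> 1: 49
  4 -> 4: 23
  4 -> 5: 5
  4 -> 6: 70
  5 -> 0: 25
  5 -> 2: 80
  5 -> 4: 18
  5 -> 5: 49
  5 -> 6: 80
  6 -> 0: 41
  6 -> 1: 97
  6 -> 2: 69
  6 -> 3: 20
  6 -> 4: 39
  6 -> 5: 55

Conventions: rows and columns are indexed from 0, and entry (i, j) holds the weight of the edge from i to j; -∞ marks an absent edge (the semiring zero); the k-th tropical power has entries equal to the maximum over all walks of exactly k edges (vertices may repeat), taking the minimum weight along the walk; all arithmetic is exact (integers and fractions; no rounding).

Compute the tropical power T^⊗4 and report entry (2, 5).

T^⊗2:
  [25, 14, 80, 14, 18, 49, 80]
  [25, 74, 74, 35, 18, 35, 74]
  [41, 87, 76, 35, 39, 55, 76]
  [13, 74, 13, 13, 23, 86, 70]
  [41, 70, 69, 20, 39, 55, 23]
  [41, 80, 76, 35, 39, 55, 80]
  [25, 69, 74, 35, 23, 49, 69]
T^⊗3:
  [41, 80, 76, 35, 39, 55, 80]
  [41, 74, 74, 35, 39, 55, 74]
  [41, 76, 76, 35, 39, 55, 76]
  [41, 70, 80, 20, 39, 55, 80]
  [25, 69, 70, 35, 23, 49, 69]
  [41, 80, 76, 35, 39, 55, 76]
  [41, 74, 74, 35, 39, 55, 74]
T^⊗4:
  [41, 80, 76, 35, 39, 55, 76]
  [41, 74, 74, 35, 39, 55, 74]
  [41, 76, 76, 35, 39, 55, 76]
  [41, 80, 76, 35, 39, 55, 80]
  [41, 70, 70, 35, 39, 55, 70]
  [41, 76, 76, 35, 39, 55, 76]
  [41, 74, 74, 35, 39, 55, 74]
Key observation: the optimum is the walk 2->1->2->6->5, with weight 81 min 74 min 87 min 55 = 55.
Optimal value attained by: walk 2->1->2->6->5.
Answer: (T^⊗4)[2][5] = 55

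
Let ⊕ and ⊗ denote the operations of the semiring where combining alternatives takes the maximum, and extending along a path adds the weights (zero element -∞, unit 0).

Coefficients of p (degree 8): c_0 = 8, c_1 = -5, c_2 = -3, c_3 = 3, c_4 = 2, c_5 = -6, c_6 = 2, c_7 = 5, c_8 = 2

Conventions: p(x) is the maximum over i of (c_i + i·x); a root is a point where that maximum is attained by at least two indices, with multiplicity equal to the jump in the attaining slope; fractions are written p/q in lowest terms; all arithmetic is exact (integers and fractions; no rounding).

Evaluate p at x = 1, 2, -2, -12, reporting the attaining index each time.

p(1) = max(8+0·1=8, -5+1·1=-4, -3+2·1=-1, 3+3·1=6, 2+4·1=6, -6+5·1=-1, 2+6·1=8, 5+7·1=12, 2+8·1=10) = 12 (attained by i=7)
p(2) = max(8+0·2=8, -5+1·2=-3, -3+2·2=1, 3+3·2=9, 2+4·2=10, -6+5·2=4, 2+6·2=14, 5+7·2=19, 2+8·2=18) = 19 (attained by i=7)
p(-2) = max(8+0·(-2)=8, -5+1·(-2)=-7, -3+2·(-2)=-7, 3+3·(-2)=-3, 2+4·(-2)=-6, -6+5·(-2)=-16, 2+6·(-2)=-10, 5+7·(-2)=-9, 2+8·(-2)=-14) = 8 (attained by i=0)
p(-12) = max(8+0·(-12)=8, -5+1·(-12)=-17, -3+2·(-12)=-27, 3+3·(-12)=-33, 2+4·(-12)=-46, -6+5·(-12)=-66, 2+6·(-12)=-70, 5+7·(-12)=-79, 2+8·(-12)=-94) = 8 (attained by i=0)
Answer: p(1) = 12; p(2) = 19; p(-2) = 8; p(-12) = 8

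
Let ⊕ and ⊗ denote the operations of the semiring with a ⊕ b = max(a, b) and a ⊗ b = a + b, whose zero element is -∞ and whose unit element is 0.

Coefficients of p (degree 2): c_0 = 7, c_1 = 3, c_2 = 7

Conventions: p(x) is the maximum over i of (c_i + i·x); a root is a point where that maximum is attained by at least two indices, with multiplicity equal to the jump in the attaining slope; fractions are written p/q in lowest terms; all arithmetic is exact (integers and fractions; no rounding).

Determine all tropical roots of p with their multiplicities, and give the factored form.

hull edge (i=0, c=7) to (i=2, c=7): slope 0, span 2
Factored form: p(x) = 7 ⊗ (x ⊕ 0) ⊗ (x ⊕ 0)
Answer: roots = 0 (mult 2)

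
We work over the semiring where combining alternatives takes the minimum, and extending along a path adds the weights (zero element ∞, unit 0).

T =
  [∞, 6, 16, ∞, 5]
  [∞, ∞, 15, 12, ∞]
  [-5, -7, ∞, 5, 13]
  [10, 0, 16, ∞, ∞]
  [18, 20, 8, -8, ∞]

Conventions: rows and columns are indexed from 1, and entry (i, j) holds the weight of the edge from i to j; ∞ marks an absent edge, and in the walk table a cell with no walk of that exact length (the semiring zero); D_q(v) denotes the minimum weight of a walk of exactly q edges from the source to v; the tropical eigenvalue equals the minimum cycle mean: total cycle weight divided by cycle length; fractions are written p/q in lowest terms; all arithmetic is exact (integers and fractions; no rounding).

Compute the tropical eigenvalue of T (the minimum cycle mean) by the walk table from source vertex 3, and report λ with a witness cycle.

q=0: [∞, ∞, 0, ∞, ∞]
q=1: [-5, -7, ∞, 5, 13]
q=2: [15, 1, 8, 5, 0]
q=3: [3, 1, 8, -8, 20]
q=4: [2, -8, 8, 12, 8]
q=5: [3, 1, 7, 0, 7]
Optimal cycle mean attained by: cycle 1->5->4->2->3->1, total 5 + (-8) + 0 + 15 + (-5), length 5.
Answer: λ = 7/5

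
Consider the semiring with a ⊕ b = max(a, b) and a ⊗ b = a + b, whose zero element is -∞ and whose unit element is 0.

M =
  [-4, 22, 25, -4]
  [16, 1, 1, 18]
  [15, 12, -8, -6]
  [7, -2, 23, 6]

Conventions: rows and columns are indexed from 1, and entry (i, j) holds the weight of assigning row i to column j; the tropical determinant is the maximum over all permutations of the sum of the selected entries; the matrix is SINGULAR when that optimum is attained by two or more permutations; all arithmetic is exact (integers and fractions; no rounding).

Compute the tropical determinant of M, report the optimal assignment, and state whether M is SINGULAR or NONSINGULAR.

σ = (1, 2, 3, 4): (-4) + 1 + (-8) + 6 = -5
σ = (1, 2, 4, 3): (-4) + 1 + (-6) + 23 = 14
σ = (1, 3, 2, 4): (-4) + 1 + 12 + 6 = 15
σ = (1, 3, 4, 2): (-4) + 1 + (-6) + (-2) = -11
σ = (1, 4, 2, 3): (-4) + 18 + 12 + 23 = 49
σ = (1, 4, 3, 2): (-4) + 18 + (-8) + (-2) = 4
σ = (2, 1, 3, 4): 22 + 16 + (-8) + 6 = 36
σ = (2, 1, 4, 3): 22 + 16 + (-6) + 23 = 55
σ = (2, 3, 1, 4): 22 + 1 + 15 + 6 = 44
σ = (2, 3, 4, 1): 22 + 1 + (-6) + 7 = 24
σ = (2, 4, 1, 3): 22 + 18 + 15 + 23 = 78
σ = (2, 4, 3, 1): 22 + 18 + (-8) + 7 = 39
σ = (3, 1, 2, 4): 25 + 16 + 12 + 6 = 59
σ = (3, 1, 4, 2): 25 + 16 + (-6) + (-2) = 33
σ = (3, 2, 1, 4): 25 + 1 + 15 + 6 = 47
σ = (3, 2, 4, 1): 25 + 1 + (-6) + 7 = 27
σ = (3, 4, 1, 2): 25 + 18 + 15 + (-2) = 56
σ = (3, 4, 2, 1): 25 + 18 + 12 + 7 = 62
σ = (4, 1, 2, 3): (-4) + 16 + 12 + 23 = 47
σ = (4, 1, 3, 2): (-4) + 16 + (-8) + (-2) = 2
σ = (4, 2, 1, 3): (-4) + 1 + 15 + 23 = 35
σ = (4, 2, 3, 1): (-4) + 1 + (-8) + 7 = -4
σ = (4, 3, 1, 2): (-4) + 1 + 15 + (-2) = 10
σ = (4, 3, 2, 1): (-4) + 1 + 12 + 7 = 16
Optimal value attained by: σ = (2, 4, 1, 3).
Answer: det⊕(M) = 78; verdict: NONSINGULAR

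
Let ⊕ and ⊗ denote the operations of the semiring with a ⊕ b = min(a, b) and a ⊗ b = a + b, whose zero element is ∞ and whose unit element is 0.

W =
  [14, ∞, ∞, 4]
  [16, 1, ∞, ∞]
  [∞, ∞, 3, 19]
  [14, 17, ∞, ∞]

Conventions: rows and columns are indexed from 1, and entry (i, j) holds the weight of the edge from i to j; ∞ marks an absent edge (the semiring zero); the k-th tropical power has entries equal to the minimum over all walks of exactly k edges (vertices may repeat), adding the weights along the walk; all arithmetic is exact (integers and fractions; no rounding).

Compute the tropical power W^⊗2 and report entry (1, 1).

W^⊗2:
  [18, 21, ∞, 18]
  [17, 2, ∞, 20]
  [33, 36, 6, 22]
  [28, 18, ∞, 18]
Key observation: the optimum is the walk 1->4->1, with weight 4 + 14 = 18.
Optimal value attained by: walk 1->4->1.
Answer: (W^⊗2)[1][1] = 18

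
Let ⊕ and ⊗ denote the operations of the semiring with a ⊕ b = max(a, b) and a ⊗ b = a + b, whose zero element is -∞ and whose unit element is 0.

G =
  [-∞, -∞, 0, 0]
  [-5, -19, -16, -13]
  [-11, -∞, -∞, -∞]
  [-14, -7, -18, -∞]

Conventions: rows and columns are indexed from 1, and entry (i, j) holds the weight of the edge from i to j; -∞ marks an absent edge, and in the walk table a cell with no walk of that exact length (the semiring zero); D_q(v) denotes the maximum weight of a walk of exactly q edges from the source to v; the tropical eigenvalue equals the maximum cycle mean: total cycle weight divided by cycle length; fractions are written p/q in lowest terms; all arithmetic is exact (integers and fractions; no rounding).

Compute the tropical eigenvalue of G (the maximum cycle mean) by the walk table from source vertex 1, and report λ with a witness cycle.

q=0: [0, -∞, -∞, -∞]
q=1: [-∞, -∞, 0, 0]
q=2: [-11, -7, -18, -∞]
q=3: [-12, -26, -11, -11]
q=4: [-22, -18, -12, -12]
Optimal cycle mean attained by: cycle 1->4->2->1, total 0 + (-7) + (-5), length 3.
Answer: λ = -4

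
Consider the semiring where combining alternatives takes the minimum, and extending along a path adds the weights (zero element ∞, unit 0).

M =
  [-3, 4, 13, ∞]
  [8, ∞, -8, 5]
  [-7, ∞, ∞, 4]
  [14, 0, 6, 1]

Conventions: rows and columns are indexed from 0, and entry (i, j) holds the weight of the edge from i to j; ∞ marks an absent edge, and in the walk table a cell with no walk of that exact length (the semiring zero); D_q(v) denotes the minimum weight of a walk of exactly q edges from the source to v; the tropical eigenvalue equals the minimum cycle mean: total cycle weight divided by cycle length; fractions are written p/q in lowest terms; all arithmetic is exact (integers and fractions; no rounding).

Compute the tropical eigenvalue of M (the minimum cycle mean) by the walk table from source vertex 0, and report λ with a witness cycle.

q=0: [0, ∞, ∞, ∞]
q=1: [-3, 4, 13, ∞]
q=2: [-6, 1, -4, 9]
q=3: [-11, -2, -7, 0]
q=4: [-14, -7, -10, -3]
Optimal cycle mean attained by: cycle 0->1->2->0, total 4 + (-8) + (-7), length 3.
Answer: λ = -11/3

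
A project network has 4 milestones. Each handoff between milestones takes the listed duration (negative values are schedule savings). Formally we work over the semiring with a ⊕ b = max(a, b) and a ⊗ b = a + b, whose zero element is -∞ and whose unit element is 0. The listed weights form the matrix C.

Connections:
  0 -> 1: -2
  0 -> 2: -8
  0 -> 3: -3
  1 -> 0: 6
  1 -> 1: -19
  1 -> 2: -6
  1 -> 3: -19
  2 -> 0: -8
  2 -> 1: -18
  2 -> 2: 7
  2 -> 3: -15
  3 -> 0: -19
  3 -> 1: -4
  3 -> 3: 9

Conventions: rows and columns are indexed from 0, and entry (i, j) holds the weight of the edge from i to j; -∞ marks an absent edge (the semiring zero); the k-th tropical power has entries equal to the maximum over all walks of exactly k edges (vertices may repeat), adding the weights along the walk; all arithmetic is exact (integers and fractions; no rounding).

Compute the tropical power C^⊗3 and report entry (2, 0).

C^⊗2:
  [4, -7, -1, 6]
  [-13, 4, 1, 3]
  [-1, -10, 14, -6]
  [2, 5, -10, 18]
C^⊗3:
  [-1, 2, 6, 15]
  [10, -1, 8, 12]
  [6, -3, 21, 3]
  [11, 14, -1, 27]
Key observation: the optimum is the walk 2->2->2->0, with weight 7 + 7 + (-8) = 6.
Optimal value attained by: walk 2->2->2->0.
Answer: (C^⊗3)[2][0] = 6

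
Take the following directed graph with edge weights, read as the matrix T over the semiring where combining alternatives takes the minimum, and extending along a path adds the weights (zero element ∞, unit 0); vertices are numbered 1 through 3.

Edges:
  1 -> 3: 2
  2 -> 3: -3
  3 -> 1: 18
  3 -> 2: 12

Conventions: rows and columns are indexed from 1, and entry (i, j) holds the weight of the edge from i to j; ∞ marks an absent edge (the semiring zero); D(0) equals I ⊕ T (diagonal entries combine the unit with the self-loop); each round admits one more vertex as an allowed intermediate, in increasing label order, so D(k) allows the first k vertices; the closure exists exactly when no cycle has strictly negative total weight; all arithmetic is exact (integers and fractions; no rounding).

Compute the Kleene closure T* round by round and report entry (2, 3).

D(0):
  [0, ∞, 2]
  [∞, 0, -3]
  [18, 12, 0]
D(1):
  [0, ∞, 2]
  [∞, 0, -3]
  [18, 12, 0]
D(2):
  [0, ∞, 2]
  [∞, 0, -3]
  [18, 12, 0]
D(3):
  [0, 14, 2]
  [15, 0, -3]
  [18, 12, 0]
Answer: T*[2][3] = -3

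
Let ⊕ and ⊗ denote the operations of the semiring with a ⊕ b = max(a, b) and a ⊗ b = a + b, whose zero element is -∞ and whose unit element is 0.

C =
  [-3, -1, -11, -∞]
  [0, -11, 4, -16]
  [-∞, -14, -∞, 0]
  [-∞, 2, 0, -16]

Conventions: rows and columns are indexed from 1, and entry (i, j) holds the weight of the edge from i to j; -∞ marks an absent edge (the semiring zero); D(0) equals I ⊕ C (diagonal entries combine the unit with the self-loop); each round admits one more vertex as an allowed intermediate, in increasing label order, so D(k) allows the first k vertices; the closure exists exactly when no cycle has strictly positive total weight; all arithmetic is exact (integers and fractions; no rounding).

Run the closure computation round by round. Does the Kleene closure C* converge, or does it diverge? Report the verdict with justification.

D(0):
  [0, -1, -11, -∞]
  [0, 0, 4, -16]
  [-∞, -14, 0, 0]
  [-∞, 2, 0, 0]
D(1):
  [0, -1, -11, -∞]
  [0, 0, 4, -16]
  [-∞, -14, 0, 0]
  [-∞, 2, 0, 0]
D(2):
  [0, -1, 3, -17]
  [0, 0, 4, -16]
  [-14, -14, 0, 0]
  [2, 2, 6, 0]
Detection: at round 3, diagonal entry (4, 4) turns strictly positive.
Key observation: the cycle 4->2->3->4 has total weight 2 + 4 + 0, which is strictly positive.
Answer: DIVERGES — positive cycle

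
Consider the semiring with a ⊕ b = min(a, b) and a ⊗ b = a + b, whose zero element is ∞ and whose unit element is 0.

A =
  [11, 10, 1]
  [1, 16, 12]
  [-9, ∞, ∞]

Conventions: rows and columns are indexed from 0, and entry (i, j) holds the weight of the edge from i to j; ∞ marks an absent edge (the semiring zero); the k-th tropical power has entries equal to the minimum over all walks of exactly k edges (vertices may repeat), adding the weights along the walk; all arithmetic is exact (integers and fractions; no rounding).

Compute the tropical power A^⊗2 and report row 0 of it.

A^⊗2:
  [-8, 21, 12]
  [3, 11, 2]
  [2, 1, -8]
Answer: row 0 of A^⊗2 = [-8, 21, 12]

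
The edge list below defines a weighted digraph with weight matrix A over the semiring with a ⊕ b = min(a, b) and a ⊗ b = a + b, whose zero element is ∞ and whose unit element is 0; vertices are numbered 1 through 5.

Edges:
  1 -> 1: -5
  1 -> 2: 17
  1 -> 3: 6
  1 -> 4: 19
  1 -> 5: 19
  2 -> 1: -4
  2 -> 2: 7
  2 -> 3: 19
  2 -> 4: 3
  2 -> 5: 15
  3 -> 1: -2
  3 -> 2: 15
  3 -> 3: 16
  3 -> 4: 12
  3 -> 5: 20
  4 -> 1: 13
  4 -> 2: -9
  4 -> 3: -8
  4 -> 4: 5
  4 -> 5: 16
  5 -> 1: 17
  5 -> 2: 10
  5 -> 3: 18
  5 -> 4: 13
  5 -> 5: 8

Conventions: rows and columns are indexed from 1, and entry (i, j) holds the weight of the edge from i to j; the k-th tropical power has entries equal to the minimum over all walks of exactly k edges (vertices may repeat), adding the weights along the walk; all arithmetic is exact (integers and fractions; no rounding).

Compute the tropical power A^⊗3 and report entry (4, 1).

A^⊗2:
  [-10, 10, 1, 14, 14]
  [-9, -6, -5, 8, 15]
  [-7, 3, 4, 17, 17]
  [-13, -4, -3, -6, 6]
  [6, 4, 5, 13, 16]
A^⊗3:
  [-15, 5, -4, 9, 9]
  [-14, -1, -3, -3, 9]
  [-12, 8, -1, 6, 12]
  [-18, -15, -14, -1, 6]
  [0, 4, 5, 7, 19]
Key observation: the optimum is the walk 4->2->1->1, with weight (-9) + (-4) + (-5) = -18.
Optimal value attained by: walk 4->2->1->1.
Answer: (A^⊗3)[4][1] = -18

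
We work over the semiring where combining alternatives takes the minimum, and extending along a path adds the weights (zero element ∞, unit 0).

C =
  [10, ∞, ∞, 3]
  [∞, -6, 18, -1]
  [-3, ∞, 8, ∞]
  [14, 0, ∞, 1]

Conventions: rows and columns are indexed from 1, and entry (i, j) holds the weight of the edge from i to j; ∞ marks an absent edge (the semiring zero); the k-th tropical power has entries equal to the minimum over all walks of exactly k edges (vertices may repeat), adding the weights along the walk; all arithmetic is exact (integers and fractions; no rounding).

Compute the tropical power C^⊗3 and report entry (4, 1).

C^⊗2:
  [17, 3, ∞, 4]
  [13, -12, 12, -7]
  [5, ∞, 16, 0]
  [15, -6, 18, -1]
C^⊗3:
  [18, -3, 21, 2]
  [7, -18, 6, -13]
  [13, 0, 24, 1]
  [13, -12, 12, -7]
Key observation: the optimum is the walk 4->2->4->1, with weight 0 + (-1) + 14 = 13.
Optimal value attained by: walk 4->2->4->1.
Answer: (C^⊗3)[4][1] = 13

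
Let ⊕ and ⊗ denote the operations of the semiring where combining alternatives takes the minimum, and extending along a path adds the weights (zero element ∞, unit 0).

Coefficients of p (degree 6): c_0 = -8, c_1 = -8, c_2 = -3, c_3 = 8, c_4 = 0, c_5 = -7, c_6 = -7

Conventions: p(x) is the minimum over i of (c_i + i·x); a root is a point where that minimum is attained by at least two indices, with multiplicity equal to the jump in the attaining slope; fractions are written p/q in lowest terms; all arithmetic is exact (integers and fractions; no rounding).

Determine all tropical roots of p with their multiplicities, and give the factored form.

hull edge (i=0, c=-8) to (i=1, c=-8): slope 0, span 1
hull edge (i=1, c=-8) to (i=6, c=-7): slope 1/5, span 5
Factored form: p(x) = -7 ⊗ (x ⊕ (-1/5)) ⊗ (x ⊕ (-1/5)) ⊗ (x ⊕ (-1/5)) ⊗ (x ⊕ (-1/5)) ⊗ (x ⊕ (-1/5)) ⊗ (x ⊕ 0)
Answer: roots = -1/5 (mult 5), 0 (mult 1)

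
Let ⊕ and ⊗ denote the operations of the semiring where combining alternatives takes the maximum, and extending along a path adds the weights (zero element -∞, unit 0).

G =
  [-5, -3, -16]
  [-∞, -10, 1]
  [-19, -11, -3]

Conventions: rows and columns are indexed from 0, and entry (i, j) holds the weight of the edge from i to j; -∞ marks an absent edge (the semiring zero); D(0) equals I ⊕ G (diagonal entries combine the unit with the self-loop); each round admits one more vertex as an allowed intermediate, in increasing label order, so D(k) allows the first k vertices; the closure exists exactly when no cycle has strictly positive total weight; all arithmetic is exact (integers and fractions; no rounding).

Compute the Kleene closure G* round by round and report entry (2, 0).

D(0):
  [0, -3, -16]
  [-∞, 0, 1]
  [-19, -11, 0]
D(1):
  [0, -3, -16]
  [-∞, 0, 1]
  [-19, -11, 0]
D(2):
  [0, -3, -2]
  [-∞, 0, 1]
  [-19, -11, 0]
D(3):
  [0, -3, -2]
  [-18, 0, 1]
  [-19, -11, 0]
Answer: G*[2][0] = -19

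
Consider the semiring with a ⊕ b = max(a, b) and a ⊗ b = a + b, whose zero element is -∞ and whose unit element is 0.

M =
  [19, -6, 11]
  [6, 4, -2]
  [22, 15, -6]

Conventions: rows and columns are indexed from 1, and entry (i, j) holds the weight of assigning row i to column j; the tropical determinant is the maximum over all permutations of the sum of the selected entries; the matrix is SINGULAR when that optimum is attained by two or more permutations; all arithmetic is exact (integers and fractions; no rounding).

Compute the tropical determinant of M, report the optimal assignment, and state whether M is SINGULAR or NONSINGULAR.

σ = (1, 2, 3): 19 + 4 + (-6) = 17
σ = (1, 3, 2): 19 + (-2) + 15 = 32
σ = (2, 1, 3): (-6) + 6 + (-6) = -6
σ = (2, 3, 1): (-6) + (-2) + 22 = 14
σ = (3, 1, 2): 11 + 6 + 15 = 32
σ = (3, 2, 1): 11 + 4 + 22 = 37
Optimal value attained by: σ = (3, 2, 1).
Answer: det⊕(M) = 37; verdict: NONSINGULAR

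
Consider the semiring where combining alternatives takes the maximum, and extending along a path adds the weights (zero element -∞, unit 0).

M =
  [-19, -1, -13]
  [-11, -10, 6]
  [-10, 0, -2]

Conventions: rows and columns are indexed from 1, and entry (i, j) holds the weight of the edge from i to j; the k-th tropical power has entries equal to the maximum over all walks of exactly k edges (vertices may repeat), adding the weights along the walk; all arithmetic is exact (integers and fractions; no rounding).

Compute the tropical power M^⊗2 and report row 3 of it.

M^⊗2:
  [-12, -11, 5]
  [-4, 6, 4]
  [-11, -2, 6]
Answer: row 3 of M^⊗2 = [-11, -2, 6]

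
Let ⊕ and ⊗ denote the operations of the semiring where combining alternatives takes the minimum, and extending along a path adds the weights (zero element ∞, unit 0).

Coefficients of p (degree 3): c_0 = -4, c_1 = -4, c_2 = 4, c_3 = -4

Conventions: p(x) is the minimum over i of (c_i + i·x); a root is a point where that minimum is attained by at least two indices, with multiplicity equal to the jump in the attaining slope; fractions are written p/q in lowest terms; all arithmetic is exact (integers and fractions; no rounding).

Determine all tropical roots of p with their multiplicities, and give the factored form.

hull edge (i=0, c=-4) to (i=3, c=-4): slope 0, span 3
Factored form: p(x) = -4 ⊗ (x ⊕ 0) ⊗ (x ⊕ 0) ⊗ (x ⊕ 0)
Answer: roots = 0 (mult 3)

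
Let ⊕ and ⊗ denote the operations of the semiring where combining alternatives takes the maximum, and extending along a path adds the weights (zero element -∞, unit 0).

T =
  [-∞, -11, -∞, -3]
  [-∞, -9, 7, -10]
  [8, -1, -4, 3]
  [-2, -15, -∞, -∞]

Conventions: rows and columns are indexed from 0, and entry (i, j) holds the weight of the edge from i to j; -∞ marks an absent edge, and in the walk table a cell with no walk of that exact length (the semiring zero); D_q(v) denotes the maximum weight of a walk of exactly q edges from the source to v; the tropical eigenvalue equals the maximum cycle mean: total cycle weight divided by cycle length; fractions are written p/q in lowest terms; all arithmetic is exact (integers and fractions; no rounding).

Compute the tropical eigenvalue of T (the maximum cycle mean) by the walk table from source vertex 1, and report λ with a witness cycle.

q=0: [-∞, 0, -∞, -∞]
q=1: [-∞, -9, 7, -10]
q=2: [15, 6, 3, 10]
q=3: [11, 4, 13, 12]
q=4: [21, 12, 11, 16]
Optimal cycle mean attained by: cycle 1->2->1, total 7 + (-1), length 2.
Answer: λ = 3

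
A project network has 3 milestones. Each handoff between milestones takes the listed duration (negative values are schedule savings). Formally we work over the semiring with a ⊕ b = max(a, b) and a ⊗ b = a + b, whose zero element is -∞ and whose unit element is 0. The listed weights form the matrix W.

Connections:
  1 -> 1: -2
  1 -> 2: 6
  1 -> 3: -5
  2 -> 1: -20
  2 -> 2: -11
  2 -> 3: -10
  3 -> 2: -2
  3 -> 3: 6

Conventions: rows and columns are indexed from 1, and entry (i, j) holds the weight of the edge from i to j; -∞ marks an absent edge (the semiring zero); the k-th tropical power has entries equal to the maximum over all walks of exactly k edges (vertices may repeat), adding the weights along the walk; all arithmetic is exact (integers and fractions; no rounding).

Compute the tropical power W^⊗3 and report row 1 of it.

W^⊗2:
  [-4, 4, 1]
  [-22, -12, -4]
  [-22, 4, 12]
W^⊗3:
  [-6, 2, 7]
  [-24, -6, 2]
  [-16, 10, 18]
Answer: row 1 of W^⊗3 = [-6, 2, 7]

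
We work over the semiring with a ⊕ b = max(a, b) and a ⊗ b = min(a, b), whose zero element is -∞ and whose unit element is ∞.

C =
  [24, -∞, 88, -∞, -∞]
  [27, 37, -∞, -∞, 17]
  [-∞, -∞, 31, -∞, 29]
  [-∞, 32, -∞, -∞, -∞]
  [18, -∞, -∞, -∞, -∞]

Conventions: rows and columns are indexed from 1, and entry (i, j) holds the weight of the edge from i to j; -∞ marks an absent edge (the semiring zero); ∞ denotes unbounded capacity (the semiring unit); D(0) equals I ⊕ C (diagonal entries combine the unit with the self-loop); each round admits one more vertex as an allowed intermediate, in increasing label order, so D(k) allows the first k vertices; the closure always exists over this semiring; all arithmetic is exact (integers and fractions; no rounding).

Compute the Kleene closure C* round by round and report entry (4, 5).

D(0):
  [∞, -∞, 88, -∞, -∞]
  [27, ∞, -∞, -∞, 17]
  [-∞, -∞, ∞, -∞, 29]
  [-∞, 32, -∞, ∞, -∞]
  [18, -∞, -∞, -∞, ∞]
D(1):
  [∞, -∞, 88, -∞, -∞]
  [27, ∞, 27, -∞, 17]
  [-∞, -∞, ∞, -∞, 29]
  [-∞, 32, -∞, ∞, -∞]
  [18, -∞, 18, -∞, ∞]
D(2):
  [∞, -∞, 88, -∞, -∞]
  [27, ∞, 27, -∞, 17]
  [-∞, -∞, ∞, -∞, 29]
  [27, 32, 27, ∞, 17]
  [18, -∞, 18, -∞, ∞]
D(3):
  [∞, -∞, 88, -∞, 29]
  [27, ∞, 27, -∞, 27]
  [-∞, -∞, ∞, -∞, 29]
  [27, 32, 27, ∞, 27]
  [18, -∞, 18, -∞, ∞]
D(4):
  [∞, -∞, 88, -∞, 29]
  [27, ∞, 27, -∞, 27]
  [-∞, -∞, ∞, -∞, 29]
  [27, 32, 27, ∞, 27]
  [18, -∞, 18, -∞, ∞]
D(5):
  [∞, -∞, 88, -∞, 29]
  [27, ∞, 27, -∞, 27]
  [18, -∞, ∞, -∞, 29]
  [27, 32, 27, ∞, 27]
  [18, -∞, 18, -∞, ∞]
Answer: C*[4][5] = 27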